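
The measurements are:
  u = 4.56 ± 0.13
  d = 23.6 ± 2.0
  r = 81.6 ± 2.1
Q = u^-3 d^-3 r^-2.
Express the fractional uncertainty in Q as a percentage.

Relative error in a monomial: (δQ/Q)² = Σ (nᵢ · δxᵢ/xᵢ)².
  (-3·δu/u)² = (-3×0.0285)² = 0.00731;  (-3·δd/d)² = (-3×0.0847)² = 0.0646;  (-2·δr/r)² = (-2×0.0257)² = 0.00265
δQ/Q = √(0.0746) = 0.273

27.3%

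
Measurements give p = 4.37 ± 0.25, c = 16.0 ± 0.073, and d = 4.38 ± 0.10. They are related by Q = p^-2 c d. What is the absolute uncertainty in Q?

0.428

Relative error in a monomial: (δQ/Q)² = Σ (nᵢ · δxᵢ/xᵢ)².
  (-2·δp/p)² = (-2×0.0572)² = 0.0131;  (1·δc/c)² = (1×0.00456)² = 2.08e-05;  (1·δd/d)² = (1×0.0228)² = 0.000521
δQ/Q = √(0.0136) = 0.117
Q = 3.67, so δQ = 0.117 × 3.67 = 0.428.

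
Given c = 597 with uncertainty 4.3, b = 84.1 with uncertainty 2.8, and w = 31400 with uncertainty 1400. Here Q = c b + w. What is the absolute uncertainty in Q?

Let p = c·b = 50200. δp/p = √((1·δc/c)² + (1·δb/b)²) = √(5.19e-05 + 0.00111) = 0.0341, so δp = 1710.
Q = p + w: δQ = √(δp² + δw²) = √(2.93e+06 + 1.96e+06) = 2210

2210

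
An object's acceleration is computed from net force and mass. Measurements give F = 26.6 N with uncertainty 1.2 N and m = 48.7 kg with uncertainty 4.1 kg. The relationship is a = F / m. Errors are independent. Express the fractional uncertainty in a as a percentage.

Since a is a product/quotient, work with relative uncertainties:
  (1·δF/F)² = (1×0.0451)² = 0.00204;  (-1·δm/m)² = (-1×0.0842)² = 0.00709
δa/a = √(0.00912) = 0.0955

9.55%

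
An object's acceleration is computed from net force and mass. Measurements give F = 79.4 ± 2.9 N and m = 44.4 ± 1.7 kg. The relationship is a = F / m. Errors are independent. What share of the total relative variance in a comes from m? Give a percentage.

(δa/a)² = (1·δF/F)² + (-1·δm/m)²
  F term: (1×0.0365)² = 0.00133
  m term: (-1×0.0383)² = 0.00147
Total = 0.00280. Share from m = 0.00147/0.00280 = 0.524.

52.4%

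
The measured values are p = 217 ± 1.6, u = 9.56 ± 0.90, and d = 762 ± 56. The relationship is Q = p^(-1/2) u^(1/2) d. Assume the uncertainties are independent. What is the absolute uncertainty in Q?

For a monomial Q ∝ p^(-1/2), u^(1/2), d, fractional errors add in quadrature:
  (−½·δp/p)² = (-0.5×0.00737)² = 1.36e-05;  (½·δu/u)² = (0.5×0.0941)² = 0.00222;  (1·δd/d)² = (1×0.0735)² = 0.00540
δQ/Q = √(0.00763) = 0.0874
Q = 160, so δQ = 0.0874 × 160 = 14.0.

14.0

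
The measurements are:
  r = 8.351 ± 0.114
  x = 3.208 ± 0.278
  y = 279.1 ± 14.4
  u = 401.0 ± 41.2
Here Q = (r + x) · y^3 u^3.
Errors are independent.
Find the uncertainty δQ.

5.6e+15

Let w = r + x = 11.56. δw = √(δr² + δx²) = √(0.0130 + 0.0773) = 0.300, so δw/w = 0.0260.
Q is then a monomial in w, y, u:
δQ/Q = √((δw/w)² + (3·δy/y)² + (3·δu/u)²) = √(0.000676 + 0.0240 + 0.0950) = 0.346
Q = 1.62e+16, so δQ = 0.346 × 1.62e+16 = 5.6e+15.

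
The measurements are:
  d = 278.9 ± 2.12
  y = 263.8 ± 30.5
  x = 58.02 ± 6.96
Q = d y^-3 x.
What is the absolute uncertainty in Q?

0.000324

Since Q is a product/quotient, work with relative uncertainties:
  (1·δd/d)² = (1×0.00760)² = 5.78e-05;  (-3·δy/y)² = (-3×0.116)² = 0.120;  (1·δx/x)² = (1×0.120)² = 0.0144
δQ/Q = √(0.135) = 0.367
Q = 0.0008815, so δQ = 0.367 × 0.0008815 = 0.000324.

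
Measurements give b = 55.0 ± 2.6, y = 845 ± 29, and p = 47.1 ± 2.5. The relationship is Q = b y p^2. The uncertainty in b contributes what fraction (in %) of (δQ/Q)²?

(δQ/Q)² = (1·δb/b)² + (1·δy/y)² + (2·δp/p)²
  b term: (1×0.0473)² = 0.00223
  y term: (1×0.0343)² = 0.00118
  p term: (2×0.0531)² = 0.0113
Total = 0.0147. Share from b = 0.00223/0.0147 = 0.152.

15.2%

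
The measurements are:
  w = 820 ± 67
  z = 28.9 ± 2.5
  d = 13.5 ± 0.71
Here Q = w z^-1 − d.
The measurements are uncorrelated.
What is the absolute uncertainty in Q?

3.45

Let p = w·z^-1 = 28.4. δp/p = √((1·δw/w)² + (-1·δz/z)²) = √(0.00668 + 0.00748) = 0.119, so δp = 3.38.
Q = p − d: δQ = √(δp² + δd²) = √(11.4 + 0.504) = 3.45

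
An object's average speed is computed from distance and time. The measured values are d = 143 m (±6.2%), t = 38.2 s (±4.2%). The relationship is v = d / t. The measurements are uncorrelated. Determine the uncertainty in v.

0.280 m/s

Each factor contributes (exponent × relative error)² to (δv/v)²:
  (1·δd/d)² = (1×0.0620)² = 0.00384;  (-1·δt/t)² = (-1×0.0420)² = 0.00176
δv/v = √(0.00561) = 0.0749
v = 3.74 m/s, so δv = 0.0749 × 3.74 = 0.280 m/s.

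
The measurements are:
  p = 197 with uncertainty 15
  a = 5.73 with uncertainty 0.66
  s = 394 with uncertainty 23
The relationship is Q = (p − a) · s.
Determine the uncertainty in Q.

7370

Let u = p − a = 191. δu = √(δp² + δa²) = √(225 + 0.436) = 15.0, so δu/u = 0.0785.
Q is then a monomial in u, s:
δQ/Q = √((δu/u)² + (1·δs/s)²) = √(0.00616 + 0.00341) = 0.0978
Q = 75400, so δQ = 0.0978 × 75400 = 7370.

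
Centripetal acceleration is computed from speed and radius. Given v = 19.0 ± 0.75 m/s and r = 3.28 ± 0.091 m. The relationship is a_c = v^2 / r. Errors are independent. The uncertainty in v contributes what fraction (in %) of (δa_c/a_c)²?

(δa_c/a_c)² = (2·δv/v)² + (-1·δr/r)²
  v term: (2×0.0395)² = 0.00623
  r term: (-1×0.0277)² = 0.000770
Total = 0.00700. Share from v = 0.00623/0.00700 = 0.890.

89.0%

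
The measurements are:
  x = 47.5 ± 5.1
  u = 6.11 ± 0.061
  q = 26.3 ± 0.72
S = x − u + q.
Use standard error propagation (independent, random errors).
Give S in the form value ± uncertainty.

67.7 ± 5.15

Each term contributes (cᵢ δxᵢ)² to (δS)²:
  (δx)² = 26.0;  (δu)² = 0.00372;  (δq)² = 0.518
δS = √(26.5) = 5.15
S = 67.7.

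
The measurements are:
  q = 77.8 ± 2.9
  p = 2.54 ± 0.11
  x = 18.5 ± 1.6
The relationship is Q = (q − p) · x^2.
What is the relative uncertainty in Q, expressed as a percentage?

Let u = q − p = 75.3. δu = √(δq² + δp²) = √(8.41 + 0.0121) = 2.90, so δu/u = 0.0386.
Q is then a monomial in u, x:
δQ/Q = √((δu/u)² + (2·δx/x)²) = √(0.00149 + 0.0299) = 0.177

17.7%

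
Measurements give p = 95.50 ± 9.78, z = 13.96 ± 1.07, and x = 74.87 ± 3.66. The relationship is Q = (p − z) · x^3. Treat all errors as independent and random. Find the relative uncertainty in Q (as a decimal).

0.190

Let u = p − z = 81.54. δu = √(δp² + δz²) = √(95.6 + 1.14) = 9.84, so δu/u = 0.121.
Q is then a monomial in u, x:
δQ/Q = √((δu/u)² + (3·δx/x)²) = √(0.0146 + 0.0215) = 0.190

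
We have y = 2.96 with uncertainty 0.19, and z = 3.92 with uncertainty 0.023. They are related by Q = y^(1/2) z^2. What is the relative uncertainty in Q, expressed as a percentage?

Q is a product of powers, so relative uncertainties combine in quadrature:
  (½·δy/y)² = (0.5×0.0642)² = 0.00103;  (2·δz/z)² = (2×0.00587)² = 0.000138
δQ/Q = √(0.00117) = 0.0342

3.42%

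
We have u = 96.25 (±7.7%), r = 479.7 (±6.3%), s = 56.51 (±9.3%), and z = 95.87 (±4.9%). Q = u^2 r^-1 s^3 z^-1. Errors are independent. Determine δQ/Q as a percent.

Each factor contributes (exponent × relative error)² to (δQ/Q)²:
  (2·δu/u)² = (2×0.0770)² = 0.0237;  (-1·δr/r)² = (-1×0.0630)² = 0.00397;  (3·δs/s)² = (3×0.0930)² = 0.0778;  (-1·δz/z)² = (-1×0.0490)² = 0.00240
δQ/Q = √(0.108) = 0.329

32.9%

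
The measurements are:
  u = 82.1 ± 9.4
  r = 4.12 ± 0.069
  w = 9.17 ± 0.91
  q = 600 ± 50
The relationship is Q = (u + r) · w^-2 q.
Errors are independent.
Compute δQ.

Let h = u + r = 86.2. δh = √(δu² + δr²) = √(88.4 + 0.00476) = 9.40, so δh/h = 0.109.
Q is then a monomial in h, w, q:
δQ/Q = √((δh/h)² + (-2·δw/w)² + (1·δq/q)²) = √(0.0119 + 0.0394 + 0.00694) = 0.241
Q = 615, so δQ = 0.241 × 615 = 148.

148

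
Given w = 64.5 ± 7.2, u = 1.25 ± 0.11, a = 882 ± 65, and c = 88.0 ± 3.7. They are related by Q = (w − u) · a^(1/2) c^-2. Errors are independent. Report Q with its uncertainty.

0.243 ± 0.0355

Let h = w − u = 63.2. δh = √(δw² + δu²) = √(51.8 + 0.0121) = 7.20, so δh/h = 0.114.
Q is then a monomial in h, a, c:
δQ/Q = √((δh/h)² + (½·δa/a)² + (-2·δc/c)²) = √(0.0130 + 0.00136 + 0.00707) = 0.146
Q = 0.243, so δQ = 0.146 × 0.243 = 0.0355.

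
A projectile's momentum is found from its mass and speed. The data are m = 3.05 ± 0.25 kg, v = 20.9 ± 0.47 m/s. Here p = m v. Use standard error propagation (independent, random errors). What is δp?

p is a product of powers, so relative uncertainties combine in quadrature:
  (1·δm/m)² = (1×0.0820)² = 0.00672;  (1·δv/v)² = (1×0.0225)² = 0.000506
δp/p = √(0.00722) = 0.0850
p = 63.7 kg·m/s, so δp = 0.0850 × 63.7 = 5.42 kg·m/s.

5.42 kg·m/s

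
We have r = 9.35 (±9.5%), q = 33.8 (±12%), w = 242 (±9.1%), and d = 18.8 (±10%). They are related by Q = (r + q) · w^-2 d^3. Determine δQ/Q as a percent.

Let u = r + q = 43.1. δu = √(δr² + δq²) = √(0.789 + 16.5) = 4.15, so δu/u = 0.0962.
Q is then a monomial in u, w, d:
δQ/Q = √((δu/u)² + (-2·δw/w)² + (3·δd/d)²) = √(0.00926 + 0.0331 + 0.0900) = 0.364

36.4%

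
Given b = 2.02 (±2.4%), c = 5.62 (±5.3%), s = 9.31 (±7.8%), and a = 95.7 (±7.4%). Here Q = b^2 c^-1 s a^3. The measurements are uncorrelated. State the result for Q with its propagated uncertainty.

Since Q is a product/quotient, work with relative uncertainties:
  (2·δb/b)² = (2×0.0240)² = 0.00230;  (-1·δc/c)² = (-1×0.0530)² = 0.00281;  (1·δs/s)² = (1×0.0780)² = 0.00608;  (3·δa/a)² = (3×0.0740)² = 0.0493
δQ/Q = √(0.0605) = 0.246
Q = 5.92e+06, so δQ = 0.246 × 5.92e+06 = 1.46e+06.

(5.92 ± 1.46) × 10^6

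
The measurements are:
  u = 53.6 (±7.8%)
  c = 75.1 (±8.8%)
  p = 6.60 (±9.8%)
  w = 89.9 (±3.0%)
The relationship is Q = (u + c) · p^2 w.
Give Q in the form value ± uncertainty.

(5.04 ± 1.05) × 10^5

Let h = u + c = 129. δh = √(δu² + δc²) = √(17.5 + 43.7) = 7.82, so δh/h = 0.0608.
Q is then a monomial in h, p, w:
δQ/Q = √((δh/h)² + (2·δp/p)² + (1·δw/w)²) = √(0.00369 + 0.0384 + 0.000900) = 0.207
Q = 5.04e+05, so δQ = 0.207 × 5.04e+05 = 1.05e+05.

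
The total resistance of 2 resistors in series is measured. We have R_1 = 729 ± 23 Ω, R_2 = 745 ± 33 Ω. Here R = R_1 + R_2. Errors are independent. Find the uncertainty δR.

40.2 Ω

Sums and differences: (δR)² = Σ (cᵢ δxᵢ)².
  (δR_1)² = 529;  (δR_2)² = 1090
δR = √(1620) = 40.2 Ω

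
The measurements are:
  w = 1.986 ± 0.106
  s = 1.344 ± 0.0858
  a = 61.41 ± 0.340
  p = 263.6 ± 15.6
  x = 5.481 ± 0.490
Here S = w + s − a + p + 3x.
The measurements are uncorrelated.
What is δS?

15.7

Absolute uncertainties add in quadrature for a linear combination:
  (δw)² = 0.0112;  (δs)² = 0.00736;  (δa)² = 0.116;  (δp)² = 243;  (3·δx)² = 2.16
δS = √(246) = 15.7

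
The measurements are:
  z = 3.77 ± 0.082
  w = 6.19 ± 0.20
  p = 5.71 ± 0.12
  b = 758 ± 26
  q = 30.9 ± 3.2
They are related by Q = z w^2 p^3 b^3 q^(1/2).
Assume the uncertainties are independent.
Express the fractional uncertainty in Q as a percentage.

Each factor contributes (exponent × relative error)² to (δQ/Q)²:
  (1·δz/z)² = (1×0.0218)² = 0.000473;  (2·δw/w)² = (2×0.0323)² = 0.00418;  (3·δp/p)² = (3×0.0210)² = 0.00397;  (3·δb/b)² = (3×0.0343)² = 0.0106;  (½·δq/q)² = (0.5×0.104)² = 0.00268
δQ/Q = √(0.0219) = 0.148

14.8%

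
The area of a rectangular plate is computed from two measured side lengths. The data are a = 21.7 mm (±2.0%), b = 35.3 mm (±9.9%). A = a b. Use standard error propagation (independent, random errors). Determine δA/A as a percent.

Each factor contributes (exponent × relative error)² to (δA/A)²:
  (1·δa/a)² = (1×0.0200)² = 0.000400;  (1·δb/b)² = (1×0.0990)² = 0.00980
δA/A = √(0.0102) = 0.101

10.1%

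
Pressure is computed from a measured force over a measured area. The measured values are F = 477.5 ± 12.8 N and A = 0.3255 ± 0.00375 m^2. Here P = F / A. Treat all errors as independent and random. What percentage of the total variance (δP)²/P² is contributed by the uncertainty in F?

84.4%

(δP/P)² = (1·δF/F)² + (-1·δA/A)²
  F term: (1×0.0268)² = 0.000719
  A term: (-1×0.0115)² = 0.000133
Total = 0.000851. Share from F = 0.000719/0.000851 = 0.844.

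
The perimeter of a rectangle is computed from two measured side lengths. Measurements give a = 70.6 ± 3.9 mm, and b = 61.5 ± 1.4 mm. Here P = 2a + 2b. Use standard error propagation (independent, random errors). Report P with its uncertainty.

Each term contributes (cᵢ δxᵢ)² to (δP)²:
  (2·δa)² = 60.8;  (2·δb)² = 7.84
δP = √(68.7) = 8.29 mm
P = 264 mm.

264 ± 8.29 mm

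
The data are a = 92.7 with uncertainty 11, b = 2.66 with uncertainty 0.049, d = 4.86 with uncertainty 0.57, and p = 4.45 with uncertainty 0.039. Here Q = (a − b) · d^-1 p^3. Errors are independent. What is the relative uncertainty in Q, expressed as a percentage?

Let u = a − b = 90.0. δu = √(δa² + δb²) = √(121 + 0.00240) = 11.0, so δu/u = 0.122.
Q is then a monomial in u, d, p:
δQ/Q = √((δu/u)² + (-1·δd/d)² + (3·δp/p)²) = √(0.0149 + 0.0138 + 0.000691) = 0.171

17.1%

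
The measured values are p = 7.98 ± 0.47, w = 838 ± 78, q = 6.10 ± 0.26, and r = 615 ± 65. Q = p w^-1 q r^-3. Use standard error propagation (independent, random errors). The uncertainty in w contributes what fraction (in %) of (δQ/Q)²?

(δQ/Q)² = (1·δp/p)² + (-1·δw/w)² + (1·δq/q)² + (-3·δr/r)²
  p term: (1×0.0589)² = 0.00347
  w term: (-1×0.0931)² = 0.00866
  q term: (1×0.0426)² = 0.00182
  r term: (-3×0.106)² = 0.101
Total = 0.114. Share from w = 0.00866/0.114 = 0.0757.

7.57%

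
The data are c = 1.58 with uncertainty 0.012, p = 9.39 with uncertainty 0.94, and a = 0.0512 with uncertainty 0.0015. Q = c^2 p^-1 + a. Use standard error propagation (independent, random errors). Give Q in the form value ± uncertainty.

0.317 ± 0.0270

Let w = c^2·p^-1 = 0.266. δw/w = √((2·δc/c)² + (-1·δp/p)²) = √(0.000231 + 0.0100) = 0.101, so δw = 0.0269.
Q = w + a: δQ = √(δw² + δa²) = √(0.000725 + 2.25e-06) = 0.0270
Q = 0.317.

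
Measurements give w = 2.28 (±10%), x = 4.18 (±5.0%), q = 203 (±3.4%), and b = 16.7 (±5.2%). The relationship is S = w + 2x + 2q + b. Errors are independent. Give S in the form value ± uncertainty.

433 ± 13.8

Each term contributes (cᵢ δxᵢ)² to (δS)²:
  (δw)² = 0.0520;  (2·δx)² = 0.175;  (2·δq)² = 191;  (δb)² = 0.754
δS = √(192) = 13.8
S = 433.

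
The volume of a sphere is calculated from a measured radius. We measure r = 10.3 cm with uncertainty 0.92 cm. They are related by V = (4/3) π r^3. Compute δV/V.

V ∝ r^3, so δV/V = |3| · δr/r = 3 × 0.0893 = 0.268.

0.268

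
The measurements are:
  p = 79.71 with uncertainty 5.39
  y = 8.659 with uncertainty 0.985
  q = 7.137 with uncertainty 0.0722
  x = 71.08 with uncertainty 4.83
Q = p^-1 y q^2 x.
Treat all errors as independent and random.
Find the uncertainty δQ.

Q is a product of powers, so relative uncertainties combine in quadrature:
  (-1·δp/p)² = (-1×0.0676)² = 0.00457;  (1·δy/y)² = (1×0.114)² = 0.0129;  (2·δq/q)² = (2×0.0101)² = 0.000409;  (1·δx/x)² = (1×0.0680)² = 0.00462
δQ/Q = √(0.0225) = 0.150
Q = 393.3, so δQ = 0.150 × 393.3 = 59.0.

59.0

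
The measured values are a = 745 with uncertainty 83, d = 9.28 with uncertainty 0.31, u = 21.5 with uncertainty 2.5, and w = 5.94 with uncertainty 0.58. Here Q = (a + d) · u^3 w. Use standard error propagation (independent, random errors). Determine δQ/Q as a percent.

37.9%

Let h = a + d = 754. δh = √(δa² + δd²) = √(6890 + 0.0961) = 83.0, so δh/h = 0.110.
Q is then a monomial in h, u, w:
δQ/Q = √((δh/h)² + (3·δu/u)² + (1·δw/w)²) = √(0.0121 + 0.122 + 0.00953) = 0.379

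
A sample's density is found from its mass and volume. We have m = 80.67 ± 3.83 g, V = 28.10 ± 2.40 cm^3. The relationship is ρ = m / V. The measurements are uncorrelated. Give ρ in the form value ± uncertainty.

2.871 ± 0.281 g/cm^3

For a monomial ρ ∝ m, V^-1, fractional errors add in quadrature:
  (1·δm/m)² = (1×0.0475)² = 0.00225;  (-1·δV/V)² = (-1×0.0854)² = 0.00729
δρ/ρ = √(0.00955) = 0.0977
ρ = 2.871 g/cm^3, so δρ = 0.0977 × 2.871 = 0.281 g/cm^3.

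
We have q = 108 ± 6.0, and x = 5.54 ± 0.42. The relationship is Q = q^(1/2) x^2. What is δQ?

49.2

For a monomial Q ∝ q^(1/2), x^2, fractional errors add in quadrature:
  (½·δq/q)² = (0.5×0.0556)² = 0.000772;  (2·δx/x)² = (2×0.0758)² = 0.0230
δQ/Q = √(0.0238) = 0.154
Q = 319, so δQ = 0.154 × 319 = 49.2.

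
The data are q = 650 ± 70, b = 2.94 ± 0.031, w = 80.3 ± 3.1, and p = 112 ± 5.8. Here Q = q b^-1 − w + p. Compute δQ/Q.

Let h = q·b^-1 = 221. δh/h = √((1·δq/q)² + (-1·δb/b)²) = √(0.0116 + 0.000111) = 0.108, so δh = 23.9.
Q = h − w + p: δQ = √(δh² + δw² + δp²) = √(572 + 9.61 + 33.6) = 24.8
Q = 253, so δQ/Q = 24.8/253 = 0.0981.

0.0981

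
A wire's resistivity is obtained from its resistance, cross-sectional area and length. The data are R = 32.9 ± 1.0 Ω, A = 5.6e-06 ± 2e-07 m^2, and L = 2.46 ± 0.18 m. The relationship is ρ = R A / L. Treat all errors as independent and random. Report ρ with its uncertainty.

(7.49 ± 0.651) × 10^-5 Ω·m

ρ is a product of powers, so relative uncertainties combine in quadrature:
  (1·δR/R)² = (1×0.0304)² = 0.000924;  (1·δA/A)² = (1×0.0357)² = 0.00128;  (-1·δL/L)² = (-1×0.0732)² = 0.00535
δρ/ρ = √(0.00755) = 0.0869
ρ = 7.49e-05 Ω·m, so δρ = 0.0869 × 7.49e-05 = 6.51e-06 Ω·m.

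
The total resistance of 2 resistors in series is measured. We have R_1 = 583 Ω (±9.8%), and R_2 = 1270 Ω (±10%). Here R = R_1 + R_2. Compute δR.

139 Ω

R is a linear combination, so absolute uncertainties add in quadrature:
  (δR_1)² = 3260;  (δR_2)² = 16100
δR = √(19400) = 139 Ω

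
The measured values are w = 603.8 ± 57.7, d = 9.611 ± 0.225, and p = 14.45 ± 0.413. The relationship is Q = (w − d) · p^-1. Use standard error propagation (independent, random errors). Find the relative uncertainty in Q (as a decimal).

Let u = w − d = 594.2. δu = √(δw² + δd²) = √(3330 + 0.0506) = 57.7, so δu/u = 0.0971.
Q is then a monomial in u, p:
δQ/Q = √((δu/u)² + (-1·δp/p)²) = √(0.00943 + 0.000817) = 0.101

0.101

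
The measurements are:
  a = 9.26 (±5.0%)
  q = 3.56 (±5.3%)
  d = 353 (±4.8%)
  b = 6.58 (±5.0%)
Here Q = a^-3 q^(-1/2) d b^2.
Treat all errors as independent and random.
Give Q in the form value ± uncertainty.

Products/powers → add relative errors in quadrature, weighted by exponent:
  (-3·δa/a)² = (-3×0.0500)² = 0.0225;  (−½·δq/q)² = (-0.5×0.0530)² = 0.000702;  (1·δd/d)² = (1×0.0480)² = 0.00230;  (2·δb/b)² = (2×0.0500)² = 0.0100
δQ/Q = √(0.0355) = 0.188
Q = 10.2, so δQ = 0.188 × 10.2 = 1.92.

10.2 ± 1.92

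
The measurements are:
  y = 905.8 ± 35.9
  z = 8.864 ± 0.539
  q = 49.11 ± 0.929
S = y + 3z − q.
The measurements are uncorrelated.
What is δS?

35.9

S is a linear combination, so absolute uncertainties add in quadrature:
  (δy)² = 1290;  (3·δz)² = 2.61;  (δq)² = 0.863
δS = √(1290) = 35.9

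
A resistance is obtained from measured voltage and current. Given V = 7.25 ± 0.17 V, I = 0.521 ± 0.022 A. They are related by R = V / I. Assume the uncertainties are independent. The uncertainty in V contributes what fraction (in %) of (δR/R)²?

23.6%

(δR/R)² = (1·δV/V)² + (-1·δI/I)²
  V term: (1×0.0234)² = 0.000550
  I term: (-1×0.0422)² = 0.00178
Total = 0.00233. Share from V = 0.000550/0.00233 = 0.236.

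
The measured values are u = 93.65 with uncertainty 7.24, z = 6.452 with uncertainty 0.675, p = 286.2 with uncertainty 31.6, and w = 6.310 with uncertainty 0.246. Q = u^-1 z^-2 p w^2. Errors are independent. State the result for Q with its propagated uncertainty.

For a monomial Q ∝ u^-1, z^-2, p, w^2, fractional errors add in quadrature:
  (-1·δu/u)² = (-1×0.0773)² = 0.00598;  (-2·δz/z)² = (-2×0.105)² = 0.0438;  (1·δp/p)² = (1×0.110)² = 0.0122;  (2·δw/w)² = (2×0.0390)² = 0.00608
δQ/Q = √(0.0680) = 0.261
Q = 2.923, so δQ = 0.261 × 2.923 = 0.762.

2.923 ± 0.762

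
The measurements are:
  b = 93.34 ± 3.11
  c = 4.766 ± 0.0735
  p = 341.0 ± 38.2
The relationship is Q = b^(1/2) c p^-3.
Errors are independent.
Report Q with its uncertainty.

(1.161 ± 0.391) × 10^-6

Each factor contributes (exponent × relative error)² to (δQ/Q)²:
  (½·δb/b)² = (0.5×0.0333)² = 0.000278;  (1·δc/c)² = (1×0.0154)² = 0.000238;  (-3·δp/p)² = (-3×0.112)² = 0.113
δQ/Q = √(0.113) = 0.337
Q = 1.161e-06, so δQ = 0.337 × 1.161e-06 = 3.91e-07.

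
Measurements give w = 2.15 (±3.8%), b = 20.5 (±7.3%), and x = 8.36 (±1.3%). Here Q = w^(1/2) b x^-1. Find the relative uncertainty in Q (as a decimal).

0.0765

Products/powers → add relative errors in quadrature, weighted by exponent:
  (½·δw/w)² = (0.5×0.0380)² = 0.000361;  (1·δb/b)² = (1×0.0730)² = 0.00533;  (-1·δx/x)² = (-1×0.0130)² = 0.000169
δQ/Q = √(0.00586) = 0.0765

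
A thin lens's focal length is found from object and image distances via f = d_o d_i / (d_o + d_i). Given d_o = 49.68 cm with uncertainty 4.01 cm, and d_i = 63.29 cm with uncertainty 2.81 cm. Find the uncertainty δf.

∂f/∂d_o = (d_i/(d_o+d_i))² = 0.314;  ∂f/∂d_i = (d_o/(d_o+d_i))² = 0.193
δf = √((∂f/∂d_o · δd_o)² + (∂f/∂d_i · δd_i)²) = √(1.58 + 0.295) = 1.37 cm

1.37 cm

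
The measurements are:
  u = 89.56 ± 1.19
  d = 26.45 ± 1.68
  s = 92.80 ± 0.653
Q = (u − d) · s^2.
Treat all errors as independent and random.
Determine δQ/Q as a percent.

Let w = u − d = 63.11. δw = √(δu² + δd²) = √(1.42 + 2.82) = 2.06, so δw/w = 0.0326.
Q is then a monomial in w, s:
δQ/Q = √((δw/w)² + (2·δs/s)²) = √(0.00106 + 0.000198) = 0.0355

3.55%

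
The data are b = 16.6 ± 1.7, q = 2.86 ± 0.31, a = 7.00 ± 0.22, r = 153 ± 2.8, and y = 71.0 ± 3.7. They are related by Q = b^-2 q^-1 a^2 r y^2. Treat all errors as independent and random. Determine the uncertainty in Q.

Each factor contributes (exponent × relative error)² to (δQ/Q)²:
  (-2·δb/b)² = (-2×0.102)² = 0.0420;  (-1·δq/q)² = (-1×0.108)² = 0.0117;  (2·δa/a)² = (2×0.0314)² = 0.00395;  (1·δr/r)² = (1×0.0183)² = 0.000335;  (2·δy/y)² = (2×0.0521)² = 0.0109
δQ/Q = √(0.0688) = 0.262
Q = 48000, so δQ = 0.262 × 48000 = 12600.

12600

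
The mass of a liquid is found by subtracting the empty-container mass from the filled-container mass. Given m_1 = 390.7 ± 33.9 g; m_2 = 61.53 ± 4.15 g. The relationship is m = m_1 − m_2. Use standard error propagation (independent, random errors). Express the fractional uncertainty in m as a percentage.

10.4%

m is a linear combination, so absolute uncertainties add in quadrature:
  (δm_1)² = 1150;  (δm_2)² = 17.2
δm = √(1170) = 34.2 g
m = 329.2 g, so δm/m = 34.2/329.2 = 0.104.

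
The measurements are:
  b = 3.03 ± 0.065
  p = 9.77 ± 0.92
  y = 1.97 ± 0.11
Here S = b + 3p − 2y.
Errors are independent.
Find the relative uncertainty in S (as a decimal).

For a sum/difference, combine absolute errors in quadrature:
  (δb)² = 0.00423;  (3·δp)² = 7.62;  (2·δy)² = 0.0484
δS = √(7.67) = 2.77
S = 28.4, so δS/S = 2.77/28.4 = 0.0975.

0.0975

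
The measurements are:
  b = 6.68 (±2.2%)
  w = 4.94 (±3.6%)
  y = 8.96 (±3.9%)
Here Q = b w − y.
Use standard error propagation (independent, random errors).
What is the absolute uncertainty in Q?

1.44

Let p = b·w = 33.0. δp/p = √((1·δb/b)² + (1·δw/w)²) = √(0.000484 + 0.00130) = 0.0422, so δp = 1.39.
Q = p − y: δQ = √(δp² + δy²) = √(1.94 + 0.122) = 1.44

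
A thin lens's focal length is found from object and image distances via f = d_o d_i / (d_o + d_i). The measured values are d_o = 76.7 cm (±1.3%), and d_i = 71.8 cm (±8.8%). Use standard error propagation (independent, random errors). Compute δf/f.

0.0459

∂f/∂d_o = (d_i/(d_o+d_i))² = 0.234;  ∂f/∂d_i = (d_o/(d_o+d_i))² = 0.267
δf = √((∂f/∂d_o · δd_o)² + (∂f/∂d_i · δd_i)²) = √(0.0543 + 2.84) = 1.70 cm
f = 37.1 cm, so δf/f = 1.70/37.1 = 0.0459.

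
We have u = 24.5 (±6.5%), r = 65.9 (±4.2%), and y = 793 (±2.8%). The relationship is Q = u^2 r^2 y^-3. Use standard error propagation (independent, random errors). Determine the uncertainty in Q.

Q is a product of powers, so relative uncertainties combine in quadrature:
  (2·δu/u)² = (2×0.0650)² = 0.0169;  (2·δr/r)² = (2×0.0420)² = 0.00706;  (-3·δy/y)² = (-3×0.0280)² = 0.00706
δQ/Q = √(0.0310) = 0.176
Q = 0.00523, so δQ = 0.176 × 0.00523 = 0.000921.

0.000921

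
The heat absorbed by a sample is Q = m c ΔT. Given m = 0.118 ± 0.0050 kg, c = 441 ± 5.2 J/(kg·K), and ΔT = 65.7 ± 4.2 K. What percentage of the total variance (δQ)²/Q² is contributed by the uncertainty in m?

29.8%

(δQ/Q)² = (1·δm/m)² + (1·δc/c)² + (1·δΔT/ΔT)²
  m term: (1×0.0424)² = 0.00180
  c term: (1×0.0118)² = 0.000139
  ΔT term: (1×0.0639)² = 0.00409
Total = 0.00602. Share from m = 0.00180/0.00602 = 0.298.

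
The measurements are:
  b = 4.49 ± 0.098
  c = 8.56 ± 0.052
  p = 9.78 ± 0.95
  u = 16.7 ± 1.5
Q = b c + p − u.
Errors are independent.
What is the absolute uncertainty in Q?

1.98

Let w = b·c = 38.4. δw/w = √((1·δb/b)² + (1·δc/c)²) = √(0.000476 + 3.69e-05) = 0.0227, so δw = 0.871.
Q = w + p − u: δQ = √(δw² + δp² + δu²) = √(0.758 + 0.902 + 2.25) = 1.98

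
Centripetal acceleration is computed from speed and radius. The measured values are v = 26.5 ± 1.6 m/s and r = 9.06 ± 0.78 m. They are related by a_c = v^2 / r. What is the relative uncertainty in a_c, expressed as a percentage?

14.8%

Each factor contributes (exponent × relative error)² to (δa_c/a_c)²:
  (2·δv/v)² = (2×0.0604)² = 0.0146;  (-1·δr/r)² = (-1×0.0861)² = 0.00741
δa_c/a_c = √(0.0220) = 0.148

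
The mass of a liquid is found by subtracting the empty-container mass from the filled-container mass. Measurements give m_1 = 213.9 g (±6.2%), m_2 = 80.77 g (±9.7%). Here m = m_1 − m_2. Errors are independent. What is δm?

Sums and differences: (δm)² = Σ (cᵢ δxᵢ)².
  (δm_1)² = 176;  (δm_2)² = 61.4
δm = √(237) = 15.4 g

15.4 g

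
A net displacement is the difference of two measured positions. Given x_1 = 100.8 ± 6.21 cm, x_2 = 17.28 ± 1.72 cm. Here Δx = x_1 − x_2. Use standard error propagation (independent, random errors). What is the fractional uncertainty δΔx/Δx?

For a sum/difference, combine absolute errors in quadrature:
  (δx_1)² = 38.6;  (δx_2)² = 2.96
δΔx = √(41.5) = 6.44 cm
Δx = 83.52 cm, so δΔx/Δx = 6.44/83.52 = 0.0772.

0.0772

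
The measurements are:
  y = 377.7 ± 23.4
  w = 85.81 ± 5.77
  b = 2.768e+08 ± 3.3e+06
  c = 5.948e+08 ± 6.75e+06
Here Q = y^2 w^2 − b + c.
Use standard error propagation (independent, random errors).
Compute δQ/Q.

Let p = y^2·w^2 = 1.05e+09. δp/p = √((2·δy/y)² + (2·δw/w)²) = √(0.0154 + 0.0181) = 0.183, so δp = 1.92e+08.
Q = p − b + c: δQ = √(δp² + δb² + δc²) = √(3.69e+16 + 1.09e+13 + 4.56e+13) = 1.92e+08
Q = 1.368e+09, so δQ/Q = 1.92e+08/1.368e+09 = 0.140.

0.140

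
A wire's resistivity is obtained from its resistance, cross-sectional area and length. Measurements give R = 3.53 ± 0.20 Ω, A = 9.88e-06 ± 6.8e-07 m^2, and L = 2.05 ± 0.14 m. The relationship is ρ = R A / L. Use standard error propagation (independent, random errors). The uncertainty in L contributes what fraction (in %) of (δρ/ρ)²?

37.0%

(δρ/ρ)² = (1·δR/R)² + (1·δA/A)² + (-1·δL/L)²
  R term: (1×0.0567)² = 0.00321
  A term: (1×0.0688)² = 0.00474
  L term: (-1×0.0683)² = 0.00466
Total = 0.0126. Share from L = 0.00466/0.0126 = 0.370.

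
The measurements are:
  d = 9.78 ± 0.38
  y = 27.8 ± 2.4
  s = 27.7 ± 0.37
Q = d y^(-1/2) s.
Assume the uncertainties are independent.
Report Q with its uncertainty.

51.4 ± 3.06

For a monomial Q ∝ d, y^(-1/2), s, fractional errors add in quadrature:
  (1·δd/d)² = (1×0.0389)² = 0.00151;  (−½·δy/y)² = (-0.5×0.0863)² = 0.00186;  (1·δs/s)² = (1×0.0134)² = 0.000178
δQ/Q = √(0.00355) = 0.0596
Q = 51.4, so δQ = 0.0596 × 51.4 = 3.06.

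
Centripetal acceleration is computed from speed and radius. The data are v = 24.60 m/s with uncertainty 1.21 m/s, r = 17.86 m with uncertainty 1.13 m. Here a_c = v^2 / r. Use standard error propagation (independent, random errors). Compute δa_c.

Products/powers → add relative errors in quadrature, weighted by exponent:
  (2·δv/v)² = (2×0.0492)² = 0.00968;  (-1·δr/r)² = (-1×0.0633)² = 0.00400
δa_c/a_c = √(0.0137) = 0.117
a_c = 33.88 m/s^2, so δa_c = 0.117 × 33.88 = 3.96 m/s^2.

3.96 m/s^2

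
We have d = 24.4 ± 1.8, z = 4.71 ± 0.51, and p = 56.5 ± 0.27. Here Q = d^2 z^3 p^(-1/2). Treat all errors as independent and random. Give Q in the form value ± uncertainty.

Products/powers → add relative errors in quadrature, weighted by exponent:
  (2·δd/d)² = (2×0.0738)² = 0.0218;  (3·δz/z)² = (3×0.108)² = 0.106;  (−½·δp/p)² = (-0.5×0.00478)² = 5.71e-06
δQ/Q = √(0.127) = 0.357
Q = 8280, so δQ = 0.357 × 8280 = 2950.

8280 ± 2950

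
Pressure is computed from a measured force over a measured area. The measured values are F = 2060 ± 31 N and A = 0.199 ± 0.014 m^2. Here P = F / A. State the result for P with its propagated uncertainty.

10400 ± 745 Pa

Each factor contributes (exponent × relative error)² to (δP/P)²:
  (1·δF/F)² = (1×0.0150)² = 0.000226;  (-1·δA/A)² = (-1×0.0704)² = 0.00495
δP/P = √(0.00518) = 0.0719
P = 10400 Pa, so δP = 0.0719 × 10400 = 745 Pa.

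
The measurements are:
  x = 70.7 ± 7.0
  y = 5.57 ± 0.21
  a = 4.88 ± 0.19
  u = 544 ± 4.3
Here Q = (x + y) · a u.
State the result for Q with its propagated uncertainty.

(2.02 ± 0.203) × 10^5

Let w = x + y = 76.3. δw = √(δx² + δy²) = √(49.0 + 0.0441) = 7.00, so δw/w = 0.0918.
Q is then a monomial in w, a, u:
δQ/Q = √((δw/w)² + (1·δa/a)² + (1·δu/u)²) = √(0.00843 + 0.00152 + 6.25e-05) = 0.100
Q = 2.02e+05, so δQ = 0.100 × 2.02e+05 = 20300.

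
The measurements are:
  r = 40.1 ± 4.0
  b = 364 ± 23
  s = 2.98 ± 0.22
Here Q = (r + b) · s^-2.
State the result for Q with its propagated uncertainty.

45.5 ± 7.21

Let u = r + b = 404. δu = √(δr² + δb²) = √(16.0 + 529) = 23.3, so δu/u = 0.0578.
Q is then a monomial in u, s:
δQ/Q = √((δu/u)² + (-2·δs/s)²) = √(0.00334 + 0.0218) = 0.159
Q = 45.5, so δQ = 0.159 × 45.5 = 7.21.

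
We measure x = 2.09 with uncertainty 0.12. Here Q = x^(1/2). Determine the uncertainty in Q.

0.0415

Q ∝ x^(1/2), so δQ/Q = |½| · δx/x = 0.5 × 0.0574 = 0.0287.
Q = 1.45, so δQ = 0.0287 × 1.45 = 0.0415.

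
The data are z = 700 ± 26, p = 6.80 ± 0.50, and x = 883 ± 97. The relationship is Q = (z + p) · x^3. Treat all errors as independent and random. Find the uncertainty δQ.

Let u = z + p = 707. δu = √(δz² + δp²) = √(676 + 0.250) = 26.0, so δu/u = 0.0368.
Q is then a monomial in u, x:
δQ/Q = √((δu/u)² + (3·δx/x)²) = √(0.00135 + 0.109) = 0.332
Q = 4.87e+11, so δQ = 0.332 × 4.87e+11 = 1.61e+11.

1.61e+11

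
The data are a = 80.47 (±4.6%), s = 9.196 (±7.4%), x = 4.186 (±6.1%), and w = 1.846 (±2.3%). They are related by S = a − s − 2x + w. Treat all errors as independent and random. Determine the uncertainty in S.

3.80

Sums and differences: (δS)² = Σ (cᵢ δxᵢ)².
  (δa)² = 13.7;  (δs)² = 0.463;  (2·δx)² = 0.261;  (δw)² = 0.00180
δS = √(14.4) = 3.80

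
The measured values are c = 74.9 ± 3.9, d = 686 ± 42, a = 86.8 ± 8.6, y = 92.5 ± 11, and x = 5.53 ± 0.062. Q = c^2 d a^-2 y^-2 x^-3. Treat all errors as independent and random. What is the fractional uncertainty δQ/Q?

0.334

Products/powers → add relative errors in quadrature, weighted by exponent:
  (2·δc/c)² = (2×0.0521)² = 0.0108;  (1·δd/d)² = (1×0.0612)² = 0.00375;  (-2·δa/a)² = (-2×0.0991)² = 0.0393;  (-2·δy/y)² = (-2×0.119)² = 0.0566;  (-3·δx/x)² = (-3×0.0112)² = 0.00113
δQ/Q = √(0.112) = 0.334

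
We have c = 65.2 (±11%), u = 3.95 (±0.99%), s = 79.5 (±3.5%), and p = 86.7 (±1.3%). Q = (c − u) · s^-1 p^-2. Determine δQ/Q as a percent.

Let w = c − u = 61.2. δw = √(δc² + δu²) = √(51.4 + 0.00153) = 7.17, so δw/w = 0.117.
Q is then a monomial in w, s, p:
δQ/Q = √((δw/w)² + (-1·δs/s)² + (-2·δp/p)²) = √(0.0137 + 0.00123 + 0.000676) = 0.125

12.5%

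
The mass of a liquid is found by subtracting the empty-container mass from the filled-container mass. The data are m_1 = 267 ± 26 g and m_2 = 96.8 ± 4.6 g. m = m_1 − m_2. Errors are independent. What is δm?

26.4 g

Each term contributes (cᵢ δxᵢ)² to (δm)²:
  (δm_1)² = 676;  (δm_2)² = 21.2
δm = √(697) = 26.4 g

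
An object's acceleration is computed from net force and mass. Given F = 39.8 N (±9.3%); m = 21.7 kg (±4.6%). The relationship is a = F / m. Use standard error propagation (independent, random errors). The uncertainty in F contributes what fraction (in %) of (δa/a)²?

(δa/a)² = (1·δF/F)² + (-1·δm/m)²
  F term: (1×0.0930)² = 0.00865
  m term: (-1×0.0460)² = 0.00212
Total = 0.0108. Share from F = 0.00865/0.0108 = 0.803.

80.3%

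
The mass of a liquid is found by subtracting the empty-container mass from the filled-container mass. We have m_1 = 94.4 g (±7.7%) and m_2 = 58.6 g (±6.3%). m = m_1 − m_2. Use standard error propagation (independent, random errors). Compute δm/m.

Absolute uncertainties add in quadrature for a linear combination:
  (δm_1)² = 52.8;  (δm_2)² = 13.6
δm = √(66.5) = 8.15 g
m = 35.8 g, so δm/m = 8.15/35.8 = 0.228.

0.228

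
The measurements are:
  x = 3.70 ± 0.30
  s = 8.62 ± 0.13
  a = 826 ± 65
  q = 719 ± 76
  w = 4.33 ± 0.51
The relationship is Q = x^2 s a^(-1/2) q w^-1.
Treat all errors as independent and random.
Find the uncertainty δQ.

For a monomial Q ∝ x^2, s, a^(-1/2), q, w^-1, fractional errors add in quadrature:
  (2·δx/x)² = (2×0.0811)² = 0.0263;  (1·δs/s)² = (1×0.0151)² = 0.000227;  (−½·δa/a)² = (-0.5×0.0787)² = 0.00155;  (1·δq/q)² = (1×0.106)² = 0.0112;  (-1·δw/w)² = (-1×0.118)² = 0.0139
δQ/Q = √(0.0531) = 0.230
Q = 682, so δQ = 0.230 × 682 = 157.

157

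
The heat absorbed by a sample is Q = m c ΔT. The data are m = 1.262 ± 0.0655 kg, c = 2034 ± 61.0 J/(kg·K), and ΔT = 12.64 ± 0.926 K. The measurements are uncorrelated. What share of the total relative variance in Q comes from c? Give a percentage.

10.0%

(δQ/Q)² = (1·δm/m)² + (1·δc/c)² + (1·δΔT/ΔT)²
  m term: (1×0.0519)² = 0.00269
  c term: (1×0.0300)² = 0.000899
  ΔT term: (1×0.0733)² = 0.00537
Total = 0.00896. Share from c = 0.000899/0.00896 = 0.100.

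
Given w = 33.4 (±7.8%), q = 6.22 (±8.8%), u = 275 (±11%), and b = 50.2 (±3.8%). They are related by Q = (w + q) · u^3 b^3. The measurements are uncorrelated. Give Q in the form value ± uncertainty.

Let h = w + q = 39.6. δh = √(δw² + δq²) = √(6.79 + 0.300) = 2.66, so δh/h = 0.0672.
Q is then a monomial in h, u, b:
δQ/Q = √((δh/h)² + (3·δu/u)² + (3·δb/b)²) = √(0.00451 + 0.109 + 0.0130) = 0.356
Q = 1.04e+14, so δQ = 0.356 × 1.04e+14 = 3.71e+13.

(1.04 ± 0.371) × 10^14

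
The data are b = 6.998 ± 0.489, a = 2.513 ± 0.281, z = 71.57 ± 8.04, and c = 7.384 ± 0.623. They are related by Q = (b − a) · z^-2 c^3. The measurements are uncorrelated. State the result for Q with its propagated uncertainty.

0.3525 ± 0.127

Let u = b − a = 4.485. δu = √(δb² + δa²) = √(0.239 + 0.0790) = 0.564, so δu/u = 0.126.
Q is then a monomial in u, z, c:
δQ/Q = √((δu/u)² + (-2·δz/z)² + (3·δc/c)²) = √(0.0158 + 0.0505 + 0.0641) = 0.361
Q = 0.3525, so δQ = 0.361 × 0.3525 = 0.127.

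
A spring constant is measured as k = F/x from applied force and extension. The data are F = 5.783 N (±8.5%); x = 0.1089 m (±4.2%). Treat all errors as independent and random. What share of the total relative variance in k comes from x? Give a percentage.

(δk/k)² = (1·δF/F)² + (-1·δx/x)²
  F term: (1×0.0850)² = 0.00723
  x term: (-1×0.0420)² = 0.00176
Total = 0.00899. Share from x = 0.00176/0.00899 = 0.196.

19.6%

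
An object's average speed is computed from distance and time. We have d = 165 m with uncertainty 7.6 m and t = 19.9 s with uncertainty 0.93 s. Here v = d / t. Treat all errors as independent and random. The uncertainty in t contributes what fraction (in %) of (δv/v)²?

50.7%

(δv/v)² = (1·δd/d)² + (-1·δt/t)²
  d term: (1×0.0461)² = 0.00212
  t term: (-1×0.0467)² = 0.00218
Total = 0.00431. Share from t = 0.00218/0.00431 = 0.507.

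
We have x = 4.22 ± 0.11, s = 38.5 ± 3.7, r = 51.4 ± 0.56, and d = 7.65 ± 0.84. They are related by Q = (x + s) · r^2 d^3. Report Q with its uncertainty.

Let u = x + s = 42.7. δu = √(δx² + δs²) = √(0.0121 + 13.7) = 3.70, so δu/u = 0.0866.
Q is then a monomial in u, r, d:
δQ/Q = √((δu/u)² + (2·δr/r)² + (3·δd/d)²) = √(0.00751 + 0.000475 + 0.109) = 0.341
Q = 5.05e+07, so δQ = 0.341 × 5.05e+07 = 1.72e+07.

(5.05 ± 1.72) × 10^7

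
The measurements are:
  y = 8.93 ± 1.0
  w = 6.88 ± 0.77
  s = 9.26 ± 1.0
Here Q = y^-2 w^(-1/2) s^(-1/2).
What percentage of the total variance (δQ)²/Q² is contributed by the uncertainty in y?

89.2%

(δQ/Q)² = (-2·δy/y)² + (−½·δw/w)² + (−½·δs/s)²
  y term: (-2×0.112)² = 0.0502
  w term: (-0.5×0.112)² = 0.00313
  s term: (-0.5×0.108)² = 0.00292
Total = 0.0562. Share from y = 0.0502/0.0562 = 0.892.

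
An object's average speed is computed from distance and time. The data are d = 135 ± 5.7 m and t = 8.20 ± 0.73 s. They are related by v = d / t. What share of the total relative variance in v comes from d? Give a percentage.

(δv/v)² = (1·δd/d)² + (-1·δt/t)²
  d term: (1×0.0422)² = 0.00178
  t term: (-1×0.0890)² = 0.00793
Total = 0.00971. Share from d = 0.00178/0.00971 = 0.184.

18.4%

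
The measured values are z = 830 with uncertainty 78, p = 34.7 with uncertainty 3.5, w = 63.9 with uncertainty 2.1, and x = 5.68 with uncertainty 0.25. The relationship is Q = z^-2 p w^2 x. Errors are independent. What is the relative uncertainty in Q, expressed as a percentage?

22.8%

Products/powers → add relative errors in quadrature, weighted by exponent:
  (-2·δz/z)² = (-2×0.0940)² = 0.0353;  (1·δp/p)² = (1×0.101)² = 0.0102;  (2·δw/w)² = (2×0.0329)² = 0.00432;  (1·δx/x)² = (1×0.0440)² = 0.00194
δQ/Q = √(0.0518) = 0.228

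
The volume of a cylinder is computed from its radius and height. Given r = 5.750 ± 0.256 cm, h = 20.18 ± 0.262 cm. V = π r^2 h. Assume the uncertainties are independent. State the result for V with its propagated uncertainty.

2096 ± 189 cm^3

V is a product of powers, so relative uncertainties combine in quadrature:
  (2·δr/r)² = (2×0.0445)² = 0.00793;  (1·δh/h)² = (1×0.0130)² = 0.000169
δV/V = √(0.00810) = 0.0900
V = 2096 cm^3, so δV = 0.0900 × 2096 = 189 cm^3.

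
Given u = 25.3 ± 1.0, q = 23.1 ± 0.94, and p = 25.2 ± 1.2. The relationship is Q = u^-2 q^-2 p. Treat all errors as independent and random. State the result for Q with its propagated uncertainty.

For a monomial Q ∝ u^-2, q^-2, p, fractional errors add in quadrature:
  (-2·δu/u)² = (-2×0.0395)² = 0.00625;  (-2·δq/q)² = (-2×0.0407)² = 0.00662;  (1·δp/p)² = (1×0.0476)² = 0.00227
δQ/Q = √(0.0151) = 0.123
Q = 7.38e-05, so δQ = 0.123 × 7.38e-05 = 9.08e-06.

(7.38 ± 0.908) × 10^-5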